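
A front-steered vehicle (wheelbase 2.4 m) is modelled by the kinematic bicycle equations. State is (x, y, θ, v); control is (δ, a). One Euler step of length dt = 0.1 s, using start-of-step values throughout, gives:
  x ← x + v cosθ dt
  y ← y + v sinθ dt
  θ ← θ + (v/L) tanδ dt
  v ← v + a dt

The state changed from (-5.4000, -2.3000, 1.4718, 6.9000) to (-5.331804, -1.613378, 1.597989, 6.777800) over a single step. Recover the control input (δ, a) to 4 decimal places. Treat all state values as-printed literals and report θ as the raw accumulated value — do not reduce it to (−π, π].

a = (v'−v)/dt = (-0.122200)/0.1 = -1.2220
Δθ = θ'−θ = 0.126189;  (v·dt/L) = 6.9000·0.1/2.4 = 0.287500
tan δ = Δθ·L/(v·dt) = 0.438918  →  δ = 0.4136

δ = 0.4136, a = -1.2220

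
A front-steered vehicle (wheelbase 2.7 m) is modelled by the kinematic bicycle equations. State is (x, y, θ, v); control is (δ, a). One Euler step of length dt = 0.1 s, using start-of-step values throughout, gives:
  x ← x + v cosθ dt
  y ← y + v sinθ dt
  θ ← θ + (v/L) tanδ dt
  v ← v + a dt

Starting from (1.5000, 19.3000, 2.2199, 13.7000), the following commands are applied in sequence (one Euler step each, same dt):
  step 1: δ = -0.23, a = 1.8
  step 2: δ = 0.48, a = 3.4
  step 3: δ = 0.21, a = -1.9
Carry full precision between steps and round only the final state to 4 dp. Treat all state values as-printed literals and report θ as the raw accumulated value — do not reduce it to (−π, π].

after step 1 (δ=-0.23, a=1.8): (0.671873, 20.391378, 2.101094, 13.880000)
after step 2 (δ=0.48, a=3.4): (-0.030164, 21.588745, 2.368726, 14.220000)
after step 3 (δ=0.21, a=-1.9): (-1.048192, 22.581571, 2.480981, 14.030000)

(-1.0482, 22.5816, 2.4810, 14.0300)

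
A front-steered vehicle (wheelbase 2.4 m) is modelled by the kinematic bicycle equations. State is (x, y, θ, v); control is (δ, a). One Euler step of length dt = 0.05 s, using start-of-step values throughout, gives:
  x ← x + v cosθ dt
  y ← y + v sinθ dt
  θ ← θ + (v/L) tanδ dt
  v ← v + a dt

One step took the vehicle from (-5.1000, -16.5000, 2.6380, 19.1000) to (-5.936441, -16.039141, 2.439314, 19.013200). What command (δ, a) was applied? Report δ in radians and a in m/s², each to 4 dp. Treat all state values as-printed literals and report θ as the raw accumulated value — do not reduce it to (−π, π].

δ = -0.4631, a = -1.7360

a = (v'−v)/dt = (-0.086800)/0.05 = -1.7360
Δθ = θ'−θ = -0.198686;  (v·dt/L) = 19.1000·0.05/2.4 = 0.397917
tan δ = Δθ·L/(v·dt) = -0.499316  →  δ = -0.4631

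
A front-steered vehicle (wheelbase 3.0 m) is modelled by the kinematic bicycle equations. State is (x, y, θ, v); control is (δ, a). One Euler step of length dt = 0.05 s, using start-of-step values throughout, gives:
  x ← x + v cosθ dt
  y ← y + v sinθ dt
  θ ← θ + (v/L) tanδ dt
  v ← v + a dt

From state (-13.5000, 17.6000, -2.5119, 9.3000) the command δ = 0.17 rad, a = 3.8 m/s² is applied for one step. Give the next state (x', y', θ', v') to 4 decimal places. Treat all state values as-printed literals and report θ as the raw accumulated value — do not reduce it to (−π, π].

(-13.8758, 17.3262, -2.4853, 9.4900)

x' = -13.5000 + 9.3000·cos(-2.5119)·0.05 = -13.8758
y' = 17.6000 + 9.3000·sin(-2.5119)·0.05 = 17.3262
θ' = -2.5119 + (9.3000/3.0)·tan(0.17)·0.05 = -2.4853
v' = 9.3000 + 3.8000·0.05 = 9.4900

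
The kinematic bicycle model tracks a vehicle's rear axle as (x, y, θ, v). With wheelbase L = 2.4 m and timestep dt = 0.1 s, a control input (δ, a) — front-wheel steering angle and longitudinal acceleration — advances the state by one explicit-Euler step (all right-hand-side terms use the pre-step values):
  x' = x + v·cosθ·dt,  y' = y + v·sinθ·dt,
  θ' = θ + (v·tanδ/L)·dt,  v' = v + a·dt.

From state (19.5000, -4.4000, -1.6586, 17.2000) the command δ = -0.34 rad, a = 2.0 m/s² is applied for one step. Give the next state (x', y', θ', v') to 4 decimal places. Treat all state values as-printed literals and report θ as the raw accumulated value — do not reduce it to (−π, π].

x' = 19.5000 + 17.2000·cos(-1.6586)·0.1 = 19.3492
y' = -4.4000 + 17.2000·sin(-1.6586)·0.1 = -6.1134
θ' = -1.6586 + (17.2000/2.4)·tan(-0.34)·0.1 = -1.9121
v' = 17.2000 + 2.0000·0.1 = 17.4000

(19.3492, -6.1134, -1.9121, 17.4000)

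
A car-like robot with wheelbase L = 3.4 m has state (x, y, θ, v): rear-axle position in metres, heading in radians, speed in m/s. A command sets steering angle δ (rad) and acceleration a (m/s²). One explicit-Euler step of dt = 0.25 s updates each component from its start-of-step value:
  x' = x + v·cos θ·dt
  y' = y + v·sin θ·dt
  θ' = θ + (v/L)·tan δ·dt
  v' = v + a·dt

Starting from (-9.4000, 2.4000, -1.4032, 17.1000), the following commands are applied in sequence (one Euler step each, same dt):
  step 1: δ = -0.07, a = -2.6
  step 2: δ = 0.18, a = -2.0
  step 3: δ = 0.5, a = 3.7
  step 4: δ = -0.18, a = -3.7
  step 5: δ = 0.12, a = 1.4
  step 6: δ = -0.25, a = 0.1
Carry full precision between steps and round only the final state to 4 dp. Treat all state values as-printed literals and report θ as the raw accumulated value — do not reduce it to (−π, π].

(1.9134, -17.8957, -1.0210, 16.3250)

after step 1 (δ=-0.07, a=-2.6): (-8.686875, -1.815101, -1.491359, 16.450000)
after step 2 (δ=0.18, a=-2.0): (-8.360532, -5.914632, -1.271256, 15.950000)
after step 3 (δ=0.5, a=3.7): (-7.183896, -9.724578, -0.630556, 16.875000)
after step 4 (δ=-0.18, a=-3.7): (-3.776411, -12.211926, -0.856345, 15.950000)
after step 5 (δ=0.12, a=1.4): (-1.163789, -15.224294, -0.714930, 16.300000)
after step 6 (δ=-0.25, a=0.1): (1.913403, -17.895720, -1.020965, 16.325000)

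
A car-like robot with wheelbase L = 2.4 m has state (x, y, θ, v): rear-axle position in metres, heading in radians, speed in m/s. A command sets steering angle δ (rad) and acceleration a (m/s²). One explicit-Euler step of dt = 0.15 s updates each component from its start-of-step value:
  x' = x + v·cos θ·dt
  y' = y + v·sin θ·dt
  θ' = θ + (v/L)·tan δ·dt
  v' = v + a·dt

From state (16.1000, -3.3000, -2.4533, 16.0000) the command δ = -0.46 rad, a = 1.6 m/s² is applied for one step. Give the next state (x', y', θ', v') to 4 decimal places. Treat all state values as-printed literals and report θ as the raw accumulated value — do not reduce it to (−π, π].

x' = 16.1000 + 16.0000·cos(-2.4533)·0.15 = 14.2464
y' = -3.3000 + 16.0000·sin(-2.4533)·0.15 = -4.8245
θ' = -2.4533 + (16.0000/2.4)·tan(-0.46)·0.15 = -2.9487
v' = 16.0000 + 1.6000·0.15 = 16.2400

(14.2464, -4.8245, -2.9487, 16.2400)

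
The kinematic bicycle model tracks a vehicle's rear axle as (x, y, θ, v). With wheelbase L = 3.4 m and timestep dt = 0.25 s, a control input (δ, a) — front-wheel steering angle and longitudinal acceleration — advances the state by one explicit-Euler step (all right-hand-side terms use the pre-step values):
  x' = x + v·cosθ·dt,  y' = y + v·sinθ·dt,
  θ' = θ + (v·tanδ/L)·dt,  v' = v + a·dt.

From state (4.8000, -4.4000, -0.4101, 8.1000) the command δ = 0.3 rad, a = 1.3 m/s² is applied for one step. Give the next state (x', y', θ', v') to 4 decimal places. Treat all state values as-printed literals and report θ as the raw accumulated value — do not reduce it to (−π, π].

(6.6571, -5.2074, -0.2259, 8.4250)

x' = 4.8000 + 8.1000·cos(-0.4101)·0.25 = 6.6571
y' = -4.4000 + 8.1000·sin(-0.4101)·0.25 = -5.2074
θ' = -0.4101 + (8.1000/3.4)·tan(0.3)·0.25 = -0.2259
v' = 8.1000 + 1.3000·0.25 = 8.4250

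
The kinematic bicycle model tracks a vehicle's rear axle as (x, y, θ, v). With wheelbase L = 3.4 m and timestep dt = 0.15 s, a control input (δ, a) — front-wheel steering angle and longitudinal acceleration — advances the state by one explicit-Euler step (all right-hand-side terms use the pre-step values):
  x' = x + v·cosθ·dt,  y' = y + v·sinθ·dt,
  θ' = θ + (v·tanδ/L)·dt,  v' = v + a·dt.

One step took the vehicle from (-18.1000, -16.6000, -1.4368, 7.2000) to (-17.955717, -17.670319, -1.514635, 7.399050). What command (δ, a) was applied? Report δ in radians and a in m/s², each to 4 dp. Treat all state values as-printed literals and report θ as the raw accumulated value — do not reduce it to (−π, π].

δ = -0.2403, a = 1.3270

a = (v'−v)/dt = (0.199050)/0.15 = 1.3270
Δθ = θ'−θ = -0.077835;  (v·dt/L) = 7.2000·0.15/3.4 = 0.317647
tan δ = Δθ·L/(v·dt) = -0.245036  →  δ = -0.2403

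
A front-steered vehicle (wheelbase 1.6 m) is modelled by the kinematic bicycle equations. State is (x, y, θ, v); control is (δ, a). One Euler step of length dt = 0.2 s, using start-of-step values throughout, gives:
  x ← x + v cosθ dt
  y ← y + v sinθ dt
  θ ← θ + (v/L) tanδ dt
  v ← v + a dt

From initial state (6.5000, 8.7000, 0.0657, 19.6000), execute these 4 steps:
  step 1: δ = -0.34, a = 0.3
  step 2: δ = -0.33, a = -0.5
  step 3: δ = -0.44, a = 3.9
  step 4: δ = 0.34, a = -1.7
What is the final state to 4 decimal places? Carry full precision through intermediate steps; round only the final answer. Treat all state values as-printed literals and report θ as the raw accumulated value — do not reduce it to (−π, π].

(9.0428, 0.8456, -1.8944, 20.0000)

after step 1 (δ=-0.34, a=0.3): (10.411543, 8.957359, -0.800955, 19.660000)
after step 2 (δ=-0.33, a=-0.5): (13.148298, 6.134099, -1.642710, 19.560000)
after step 3 (δ=-0.44, a=3.9): (12.867213, 2.232210, -2.793769, 20.340000)
after step 4 (δ=0.34, a=-1.7): (9.042818, 0.845620, -1.894393, 20.000000)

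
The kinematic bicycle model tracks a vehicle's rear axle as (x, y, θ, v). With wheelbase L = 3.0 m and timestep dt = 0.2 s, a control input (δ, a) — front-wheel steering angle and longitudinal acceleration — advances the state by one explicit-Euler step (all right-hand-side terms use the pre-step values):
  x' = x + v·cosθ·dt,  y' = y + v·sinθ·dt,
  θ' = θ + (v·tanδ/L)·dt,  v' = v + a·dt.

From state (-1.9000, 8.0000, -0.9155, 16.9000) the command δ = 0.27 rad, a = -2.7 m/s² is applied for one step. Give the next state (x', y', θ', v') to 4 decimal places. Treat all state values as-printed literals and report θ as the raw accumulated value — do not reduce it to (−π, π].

x' = -1.9000 + 16.9000·cos(-0.9155)·0.2 = 0.1598
y' = 8.0000 + 16.9000·sin(-0.9155)·0.2 = 5.3201
θ' = -0.9155 + (16.9000/3.0)·tan(0.27)·0.2 = -0.6037
v' = 16.9000 − 2.7000·0.2 = 16.3600

(0.1598, 5.3201, -0.6037, 16.3600)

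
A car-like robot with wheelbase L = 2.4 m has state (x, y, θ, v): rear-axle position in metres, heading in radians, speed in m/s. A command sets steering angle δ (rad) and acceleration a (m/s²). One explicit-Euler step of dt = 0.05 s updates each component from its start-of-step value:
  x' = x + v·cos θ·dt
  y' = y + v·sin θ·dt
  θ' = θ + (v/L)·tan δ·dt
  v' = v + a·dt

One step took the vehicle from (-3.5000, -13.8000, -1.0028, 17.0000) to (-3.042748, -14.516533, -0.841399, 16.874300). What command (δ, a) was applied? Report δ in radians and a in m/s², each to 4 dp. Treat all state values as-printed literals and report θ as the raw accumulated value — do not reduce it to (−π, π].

δ = 0.4276, a = -2.5140

a = (v'−v)/dt = (-0.125700)/0.05 = -2.5140
Δθ = θ'−θ = 0.161401;  (v·dt/L) = 17.0000·0.05/2.4 = 0.354167
tan δ = Δθ·L/(v·dt) = 0.455720  →  δ = 0.4276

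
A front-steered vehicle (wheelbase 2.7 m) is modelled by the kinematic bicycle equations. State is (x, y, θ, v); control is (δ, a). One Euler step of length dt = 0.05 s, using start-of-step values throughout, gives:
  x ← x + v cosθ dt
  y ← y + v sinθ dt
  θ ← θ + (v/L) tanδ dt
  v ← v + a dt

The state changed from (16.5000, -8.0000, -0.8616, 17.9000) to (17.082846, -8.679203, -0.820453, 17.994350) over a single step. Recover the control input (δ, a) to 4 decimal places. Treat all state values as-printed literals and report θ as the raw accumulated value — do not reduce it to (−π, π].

a = (v'−v)/dt = (0.094350)/0.05 = 1.8870
Δθ = θ'−θ = 0.041147;  (v·dt/L) = 17.9000·0.05/2.7 = 0.331481
tan δ = Δθ·L/(v·dt) = 0.124131  →  δ = 0.1235

δ = 0.1235, a = 1.8870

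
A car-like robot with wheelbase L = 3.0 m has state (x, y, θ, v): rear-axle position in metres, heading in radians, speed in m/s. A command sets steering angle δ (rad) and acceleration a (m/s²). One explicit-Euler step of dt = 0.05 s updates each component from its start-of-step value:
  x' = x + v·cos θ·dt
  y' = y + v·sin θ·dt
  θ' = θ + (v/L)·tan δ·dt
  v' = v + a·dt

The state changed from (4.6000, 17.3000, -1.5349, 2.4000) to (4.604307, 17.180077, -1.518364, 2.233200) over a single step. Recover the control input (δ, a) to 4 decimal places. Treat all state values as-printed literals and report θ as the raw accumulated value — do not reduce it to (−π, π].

a = (v'−v)/dt = (-0.166800)/0.05 = -3.3360
Δθ = θ'−θ = 0.016536;  (v·dt/L) = 2.4000·0.05/3.0 = 0.040000
tan δ = Δθ·L/(v·dt) = 0.413400  →  δ = 0.3920

δ = 0.3920, a = -3.3360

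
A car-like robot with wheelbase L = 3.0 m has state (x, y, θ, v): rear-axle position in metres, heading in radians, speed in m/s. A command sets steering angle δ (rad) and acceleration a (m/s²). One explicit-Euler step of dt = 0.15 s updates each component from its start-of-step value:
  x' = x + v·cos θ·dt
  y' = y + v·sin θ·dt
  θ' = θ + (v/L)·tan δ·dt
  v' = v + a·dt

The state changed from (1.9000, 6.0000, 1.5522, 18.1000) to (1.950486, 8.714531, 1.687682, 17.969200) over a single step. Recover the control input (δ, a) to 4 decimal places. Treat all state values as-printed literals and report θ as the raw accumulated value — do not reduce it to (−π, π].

a = (v'−v)/dt = (-0.130800)/0.15 = -0.8720
Δθ = θ'−θ = 0.135482;  (v·dt/L) = 18.1000·0.15/3.0 = 0.905000
tan δ = Δθ·L/(v·dt) = 0.149704  →  δ = 0.1486

δ = 0.1486, a = -0.8720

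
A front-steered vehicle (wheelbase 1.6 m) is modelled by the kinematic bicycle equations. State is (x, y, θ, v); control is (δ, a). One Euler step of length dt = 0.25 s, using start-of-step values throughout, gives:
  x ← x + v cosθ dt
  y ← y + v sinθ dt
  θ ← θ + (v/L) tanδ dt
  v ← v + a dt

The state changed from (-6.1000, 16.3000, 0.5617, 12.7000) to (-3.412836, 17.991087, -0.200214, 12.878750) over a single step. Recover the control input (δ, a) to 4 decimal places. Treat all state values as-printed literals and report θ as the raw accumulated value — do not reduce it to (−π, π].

a = (v'−v)/dt = (0.178750)/0.25 = 0.7150
Δθ = θ'−θ = -0.761914;  (v·dt/L) = 12.7000·0.25/1.6 = 1.984375
tan δ = Δθ·L/(v·dt) = -0.383957  →  δ = -0.3666

δ = -0.3666, a = 0.7150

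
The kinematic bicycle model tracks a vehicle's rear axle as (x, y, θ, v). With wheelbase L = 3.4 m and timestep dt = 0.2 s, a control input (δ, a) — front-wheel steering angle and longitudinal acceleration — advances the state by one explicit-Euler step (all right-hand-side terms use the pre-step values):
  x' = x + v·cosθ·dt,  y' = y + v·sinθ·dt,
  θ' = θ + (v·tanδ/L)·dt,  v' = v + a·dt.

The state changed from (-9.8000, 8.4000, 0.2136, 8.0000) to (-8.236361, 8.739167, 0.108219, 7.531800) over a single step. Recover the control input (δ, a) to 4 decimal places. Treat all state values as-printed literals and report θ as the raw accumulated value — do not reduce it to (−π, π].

δ = -0.2203, a = -2.3410

a = (v'−v)/dt = (-0.468200)/0.2 = -2.3410
Δθ = θ'−θ = -0.105381;  (v·dt/L) = 8.0000·0.2/3.4 = 0.470588
tan δ = Δθ·L/(v·dt) = -0.223935  →  δ = -0.2203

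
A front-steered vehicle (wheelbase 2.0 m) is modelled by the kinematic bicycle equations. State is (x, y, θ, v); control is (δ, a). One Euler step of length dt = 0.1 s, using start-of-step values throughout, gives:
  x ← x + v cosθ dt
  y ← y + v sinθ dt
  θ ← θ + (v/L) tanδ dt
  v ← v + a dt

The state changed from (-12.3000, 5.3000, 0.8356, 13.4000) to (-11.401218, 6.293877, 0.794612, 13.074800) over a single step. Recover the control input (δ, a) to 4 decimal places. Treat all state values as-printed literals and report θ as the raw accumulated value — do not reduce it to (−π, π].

δ = -0.0611, a = -3.2520

a = (v'−v)/dt = (-0.325200)/0.1 = -3.2520
Δθ = θ'−θ = -0.040988;  (v·dt/L) = 13.4000·0.1/2.0 = 0.670000
tan δ = Δθ·L/(v·dt) = -0.061176  →  δ = -0.0611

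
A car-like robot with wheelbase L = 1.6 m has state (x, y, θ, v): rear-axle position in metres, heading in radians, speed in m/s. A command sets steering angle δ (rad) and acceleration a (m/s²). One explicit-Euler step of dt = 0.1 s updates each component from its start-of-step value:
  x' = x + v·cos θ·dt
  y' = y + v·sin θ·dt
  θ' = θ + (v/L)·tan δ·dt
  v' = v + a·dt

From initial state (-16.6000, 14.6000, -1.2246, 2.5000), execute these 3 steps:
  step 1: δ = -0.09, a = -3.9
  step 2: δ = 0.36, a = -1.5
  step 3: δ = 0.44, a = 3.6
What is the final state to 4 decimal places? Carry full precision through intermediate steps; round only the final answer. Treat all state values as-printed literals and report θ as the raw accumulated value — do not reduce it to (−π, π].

(-16.3734, 13.9835, -1.1314, 2.3200)

after step 1 (δ=-0.09, a=-3.9): (-16.515169, 14.364832, -1.238701, 2.110000)
after step 2 (δ=0.36, a=-1.5): (-16.446378, 14.165361, -1.189062, 1.960000)
after step 3 (δ=0.44, a=3.6): (-16.373362, 13.983469, -1.131392, 2.320000)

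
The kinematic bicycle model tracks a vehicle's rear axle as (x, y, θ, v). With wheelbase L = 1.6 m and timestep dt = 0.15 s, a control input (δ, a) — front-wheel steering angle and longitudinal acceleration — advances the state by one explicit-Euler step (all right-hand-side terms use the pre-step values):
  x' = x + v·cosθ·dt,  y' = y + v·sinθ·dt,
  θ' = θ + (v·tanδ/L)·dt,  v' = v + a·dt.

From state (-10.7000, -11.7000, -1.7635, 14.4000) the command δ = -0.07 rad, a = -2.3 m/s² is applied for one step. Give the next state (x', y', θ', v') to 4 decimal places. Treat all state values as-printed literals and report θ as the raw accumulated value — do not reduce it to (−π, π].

x' = -10.7000 + 14.4000·cos(-1.7635)·0.15 = -11.1137
y' = -11.7000 + 14.4000·sin(-1.7635)·0.15 = -13.8200
θ' = -1.7635 + (14.4000/1.6)·tan(-0.07)·0.15 = -1.8582
v' = 14.4000 − 2.3000·0.15 = 14.0550

(-11.1137, -13.8200, -1.8582, 14.0550)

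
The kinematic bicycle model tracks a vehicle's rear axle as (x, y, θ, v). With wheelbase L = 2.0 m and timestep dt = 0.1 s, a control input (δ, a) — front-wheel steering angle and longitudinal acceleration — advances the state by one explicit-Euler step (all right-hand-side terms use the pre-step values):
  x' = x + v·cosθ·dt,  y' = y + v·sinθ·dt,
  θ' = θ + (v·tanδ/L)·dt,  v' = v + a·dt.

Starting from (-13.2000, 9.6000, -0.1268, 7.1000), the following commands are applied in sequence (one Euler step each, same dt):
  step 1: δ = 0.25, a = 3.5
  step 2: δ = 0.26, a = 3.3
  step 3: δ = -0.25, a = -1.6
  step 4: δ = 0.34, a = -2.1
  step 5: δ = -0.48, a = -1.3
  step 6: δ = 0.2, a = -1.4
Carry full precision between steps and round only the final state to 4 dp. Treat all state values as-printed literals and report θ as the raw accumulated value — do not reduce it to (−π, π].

(-8.7511, 9.5086, -0.0207, 7.1400)

after step 1 (δ=0.25, a=3.5): (-12.495700, 9.510213, -0.036154, 7.450000)
after step 2 (δ=0.26, a=3.3): (-11.751187, 9.483284, 0.062939, 7.780000)
after step 3 (δ=-0.25, a=-1.6): (-10.974727, 9.532219, -0.036389, 7.620000)
after step 4 (δ=0.34, a=-2.1): (-10.213232, 9.504497, 0.098385, 7.410000)
after step 5 (δ=-0.48, a=-1.3): (-9.475815, 9.577283, -0.094501, 7.280000)
after step 6 (δ=0.2, a=-1.4): (-8.751064, 9.508588, -0.020715, 7.140000)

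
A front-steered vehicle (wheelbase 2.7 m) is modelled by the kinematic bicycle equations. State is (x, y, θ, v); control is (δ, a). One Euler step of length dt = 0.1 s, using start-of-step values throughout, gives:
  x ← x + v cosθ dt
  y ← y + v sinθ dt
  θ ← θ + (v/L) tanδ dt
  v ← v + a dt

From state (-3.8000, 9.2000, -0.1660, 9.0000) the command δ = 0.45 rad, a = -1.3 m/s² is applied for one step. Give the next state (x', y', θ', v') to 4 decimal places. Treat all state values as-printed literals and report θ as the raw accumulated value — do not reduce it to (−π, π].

x' = -3.8000 + 9.0000·cos(-0.1660)·0.1 = -2.9124
y' = 9.2000 + 9.0000·sin(-0.1660)·0.1 = 9.0513
θ' = -0.1660 + (9.0000/2.7)·tan(0.45)·0.1 = -0.0050
v' = 9.0000 − 1.3000·0.1 = 8.8700

(-2.9124, 9.0513, -0.0050, 8.8700)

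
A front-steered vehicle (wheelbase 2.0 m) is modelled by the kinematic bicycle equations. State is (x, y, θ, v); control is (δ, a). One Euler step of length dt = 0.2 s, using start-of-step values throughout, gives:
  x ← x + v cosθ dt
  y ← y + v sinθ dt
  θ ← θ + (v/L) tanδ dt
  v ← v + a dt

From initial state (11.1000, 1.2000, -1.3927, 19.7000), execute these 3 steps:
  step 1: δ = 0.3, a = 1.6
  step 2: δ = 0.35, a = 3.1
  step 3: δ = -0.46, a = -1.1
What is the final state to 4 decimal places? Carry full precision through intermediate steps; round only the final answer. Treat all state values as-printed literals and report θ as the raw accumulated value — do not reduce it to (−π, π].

after step 1 (δ=0.3, a=1.6): (11.797996, -2.677680, -0.783308, 20.020000)
after step 2 (δ=0.35, a=3.1): (14.635164, -5.503010, -0.052521, 20.640000)
after step 3 (δ=-0.46, a=-1.1): (18.757472, -5.719715, -1.075127, 20.420000)

(18.7575, -5.7197, -1.0751, 20.4200)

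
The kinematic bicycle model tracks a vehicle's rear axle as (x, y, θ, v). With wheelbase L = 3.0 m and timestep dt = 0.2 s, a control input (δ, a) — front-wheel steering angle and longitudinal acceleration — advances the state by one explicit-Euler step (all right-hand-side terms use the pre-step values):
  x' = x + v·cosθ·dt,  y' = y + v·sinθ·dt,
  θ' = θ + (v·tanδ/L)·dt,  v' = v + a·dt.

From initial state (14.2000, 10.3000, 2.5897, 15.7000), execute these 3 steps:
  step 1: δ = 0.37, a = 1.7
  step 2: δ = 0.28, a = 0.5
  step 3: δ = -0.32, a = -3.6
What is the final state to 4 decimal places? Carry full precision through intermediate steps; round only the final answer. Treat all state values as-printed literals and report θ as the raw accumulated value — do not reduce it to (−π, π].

after step 1 (δ=0.37, a=1.7): (11.526184, 11.946301, 2.995663, 16.040000)
after step 2 (δ=0.28, a=0.5): (8.352281, 12.412783, 3.303155, 16.140000)
after step 3 (δ=-0.32, a=-3.6): (5.166319, 11.893526, 2.946580, 15.420000)

(5.1663, 11.8935, 2.9466, 15.4200)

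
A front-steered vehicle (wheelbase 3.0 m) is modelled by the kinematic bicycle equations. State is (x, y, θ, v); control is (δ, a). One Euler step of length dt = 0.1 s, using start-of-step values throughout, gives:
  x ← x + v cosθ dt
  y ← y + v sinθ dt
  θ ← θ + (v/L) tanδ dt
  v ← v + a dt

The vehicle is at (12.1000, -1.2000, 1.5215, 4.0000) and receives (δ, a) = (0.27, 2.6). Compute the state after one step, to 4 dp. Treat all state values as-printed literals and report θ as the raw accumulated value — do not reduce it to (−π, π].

(12.1197, -0.8005, 1.5584, 4.2600)

x' = 12.1000 + 4.0000·cos(1.5215)·0.1 = 12.1197
y' = -1.2000 + 4.0000·sin(1.5215)·0.1 = -0.8005
θ' = 1.5215 + (4.0000/3.0)·tan(0.27)·0.1 = 1.5584
v' = 4.0000 + 2.6000·0.1 = 4.2600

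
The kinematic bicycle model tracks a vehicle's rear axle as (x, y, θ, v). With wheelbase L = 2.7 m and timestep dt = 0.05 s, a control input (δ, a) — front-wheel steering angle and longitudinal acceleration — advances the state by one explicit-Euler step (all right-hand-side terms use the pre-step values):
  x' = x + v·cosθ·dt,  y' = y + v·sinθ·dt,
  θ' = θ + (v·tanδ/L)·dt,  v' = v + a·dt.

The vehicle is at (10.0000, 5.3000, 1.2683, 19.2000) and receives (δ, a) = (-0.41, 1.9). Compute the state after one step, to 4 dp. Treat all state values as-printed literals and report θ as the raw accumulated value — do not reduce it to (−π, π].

(10.2860, 6.2164, 1.1138, 19.2950)

x' = 10.0000 + 19.2000·cos(1.2683)·0.05 = 10.2860
y' = 5.3000 + 19.2000·sin(1.2683)·0.05 = 6.2164
θ' = 1.2683 + (19.2000/2.7)·tan(-0.41)·0.05 = 1.1138
v' = 19.2000 + 1.9000·0.05 = 19.2950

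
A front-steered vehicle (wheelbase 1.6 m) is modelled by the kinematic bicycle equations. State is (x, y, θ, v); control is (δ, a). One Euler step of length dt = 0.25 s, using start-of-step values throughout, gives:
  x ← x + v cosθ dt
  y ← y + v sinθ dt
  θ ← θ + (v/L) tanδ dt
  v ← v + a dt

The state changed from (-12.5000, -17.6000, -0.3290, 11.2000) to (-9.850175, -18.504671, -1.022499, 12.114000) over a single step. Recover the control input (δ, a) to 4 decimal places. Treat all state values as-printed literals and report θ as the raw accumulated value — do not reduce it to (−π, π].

a = (v'−v)/dt = (0.914000)/0.25 = 3.6560
Δθ = θ'−θ = -0.693499;  (v·dt/L) = 11.2000·0.25/1.6 = 1.750000
tan δ = Δθ·L/(v·dt) = -0.396285  →  δ = -0.3773

δ = -0.3773, a = 3.6560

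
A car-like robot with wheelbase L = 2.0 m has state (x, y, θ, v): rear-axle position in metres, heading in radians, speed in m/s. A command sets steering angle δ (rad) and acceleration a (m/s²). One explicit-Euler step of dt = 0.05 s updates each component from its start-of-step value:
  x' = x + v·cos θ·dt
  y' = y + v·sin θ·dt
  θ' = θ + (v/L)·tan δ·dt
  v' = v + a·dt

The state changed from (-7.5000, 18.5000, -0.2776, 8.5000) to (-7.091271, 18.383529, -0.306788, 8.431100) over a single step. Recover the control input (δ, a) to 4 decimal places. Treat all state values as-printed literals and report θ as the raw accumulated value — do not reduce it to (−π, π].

δ = -0.1365, a = -1.3780

a = (v'−v)/dt = (-0.068900)/0.05 = -1.3780
Δθ = θ'−θ = -0.029188;  (v·dt/L) = 8.5000·0.05/2.0 = 0.212500
tan δ = Δθ·L/(v·dt) = -0.137355  →  δ = -0.1365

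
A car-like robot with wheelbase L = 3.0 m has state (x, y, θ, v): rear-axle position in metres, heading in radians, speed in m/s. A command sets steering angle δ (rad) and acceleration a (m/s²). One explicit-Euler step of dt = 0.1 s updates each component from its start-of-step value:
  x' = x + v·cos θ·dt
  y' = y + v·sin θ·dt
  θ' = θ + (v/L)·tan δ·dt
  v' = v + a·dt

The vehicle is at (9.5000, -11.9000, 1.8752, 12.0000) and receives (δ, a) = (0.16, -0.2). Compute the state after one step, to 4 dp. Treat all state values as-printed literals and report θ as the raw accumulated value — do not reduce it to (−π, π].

x' = 9.5000 + 12.0000·cos(1.8752)·0.1 = 9.1403
y' = -11.9000 + 12.0000·sin(1.8752)·0.1 = -10.7552
θ' = 1.8752 + (12.0000/3.0)·tan(0.16)·0.1 = 1.9398
v' = 12.0000 − 0.2000·0.1 = 11.9800

(9.1403, -10.7552, 1.9398, 11.9800)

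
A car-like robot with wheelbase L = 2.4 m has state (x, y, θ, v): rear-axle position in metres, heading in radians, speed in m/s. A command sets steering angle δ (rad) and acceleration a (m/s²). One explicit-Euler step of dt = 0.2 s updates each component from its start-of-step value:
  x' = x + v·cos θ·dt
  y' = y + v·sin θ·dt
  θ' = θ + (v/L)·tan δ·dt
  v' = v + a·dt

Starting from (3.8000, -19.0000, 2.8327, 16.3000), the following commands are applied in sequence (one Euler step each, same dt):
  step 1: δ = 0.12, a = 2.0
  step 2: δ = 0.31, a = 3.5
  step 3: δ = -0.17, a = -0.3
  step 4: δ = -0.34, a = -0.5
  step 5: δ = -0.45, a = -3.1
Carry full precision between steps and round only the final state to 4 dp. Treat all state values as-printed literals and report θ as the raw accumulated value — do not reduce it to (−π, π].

(-12.4884, -17.2074, 1.9882, 16.6200)

after step 1 (δ=0.12, a=2.0): (0.694293, -18.008947, 2.996487, 16.700000)
after step 2 (δ=0.31, a=3.5): (-2.610605, -17.525993, 3.442276, 17.400000)
after step 3 (δ=-0.17, a=-0.3): (-5.934473, -18.556675, 3.193374, 17.340000)
after step 4 (δ=-0.34, a=-0.5): (-9.397825, -18.736172, 2.682224, 17.240000)
after step 5 (δ=-0.45, a=-3.1): (-12.488379, -17.207389, 1.988235, 16.620000)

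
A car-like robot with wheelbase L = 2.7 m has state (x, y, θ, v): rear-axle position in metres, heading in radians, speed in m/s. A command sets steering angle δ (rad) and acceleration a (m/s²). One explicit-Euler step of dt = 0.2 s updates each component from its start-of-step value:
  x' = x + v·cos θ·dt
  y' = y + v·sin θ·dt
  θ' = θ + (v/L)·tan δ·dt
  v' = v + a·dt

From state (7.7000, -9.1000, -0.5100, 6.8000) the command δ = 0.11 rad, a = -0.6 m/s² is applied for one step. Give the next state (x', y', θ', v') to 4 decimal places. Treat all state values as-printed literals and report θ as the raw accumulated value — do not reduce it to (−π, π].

(8.8869, -9.7639, -0.4544, 6.6800)

x' = 7.7000 + 6.8000·cos(-0.5100)·0.2 = 8.8869
y' = -9.1000 + 6.8000·sin(-0.5100)·0.2 = -9.7639
θ' = -0.5100 + (6.8000/2.7)·tan(0.11)·0.2 = -0.4544
v' = 6.8000 − 0.6000·0.2 = 6.6800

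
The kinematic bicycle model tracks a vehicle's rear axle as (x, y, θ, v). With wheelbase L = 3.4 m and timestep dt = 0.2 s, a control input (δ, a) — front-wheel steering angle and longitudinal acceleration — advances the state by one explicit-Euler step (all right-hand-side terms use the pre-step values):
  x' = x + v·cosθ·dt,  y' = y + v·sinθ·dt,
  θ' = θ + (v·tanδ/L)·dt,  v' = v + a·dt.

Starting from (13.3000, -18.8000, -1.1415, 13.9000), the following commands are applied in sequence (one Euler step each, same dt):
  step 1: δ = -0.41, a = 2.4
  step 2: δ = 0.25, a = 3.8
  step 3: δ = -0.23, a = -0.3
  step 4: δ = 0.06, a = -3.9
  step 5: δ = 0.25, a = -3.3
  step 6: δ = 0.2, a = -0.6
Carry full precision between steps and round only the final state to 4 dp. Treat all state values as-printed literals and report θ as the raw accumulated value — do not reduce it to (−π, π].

(17.0984, -35.5008, -1.0587, 13.5200)

after step 1 (δ=-0.41, a=2.4): (14.457122, -21.327740, -1.496875, 14.380000)
after step 2 (δ=0.25, a=3.8): (14.669527, -24.195885, -1.280886, 15.140000)
after step 3 (δ=-0.23, a=-0.3): (15.535131, -27.097525, -1.489411, 15.080000)
after step 4 (δ=0.06, a=-3.9): (15.780318, -30.103542, -1.436124, 14.300000)
after step 5 (δ=0.25, a=-3.3): (16.164319, -32.937646, -1.221336, 13.640000)
after step 6 (δ=0.2, a=-0.6): (17.098361, -35.500759, -1.058691, 13.520000)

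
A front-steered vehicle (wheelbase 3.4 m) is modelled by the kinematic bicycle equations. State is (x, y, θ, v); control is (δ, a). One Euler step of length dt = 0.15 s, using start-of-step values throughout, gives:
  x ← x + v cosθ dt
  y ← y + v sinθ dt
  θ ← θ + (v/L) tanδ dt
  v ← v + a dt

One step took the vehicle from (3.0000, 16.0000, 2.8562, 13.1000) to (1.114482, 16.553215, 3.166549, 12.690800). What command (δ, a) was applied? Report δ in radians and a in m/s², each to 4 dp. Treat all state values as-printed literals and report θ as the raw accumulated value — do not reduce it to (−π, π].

a = (v'−v)/dt = (-0.409200)/0.15 = -2.7280
Δθ = θ'−θ = 0.310349;  (v·dt/L) = 13.1000·0.15/3.4 = 0.577941
tan δ = Δθ·L/(v·dt) = 0.536991  →  δ = 0.4928

δ = 0.4928, a = -2.7280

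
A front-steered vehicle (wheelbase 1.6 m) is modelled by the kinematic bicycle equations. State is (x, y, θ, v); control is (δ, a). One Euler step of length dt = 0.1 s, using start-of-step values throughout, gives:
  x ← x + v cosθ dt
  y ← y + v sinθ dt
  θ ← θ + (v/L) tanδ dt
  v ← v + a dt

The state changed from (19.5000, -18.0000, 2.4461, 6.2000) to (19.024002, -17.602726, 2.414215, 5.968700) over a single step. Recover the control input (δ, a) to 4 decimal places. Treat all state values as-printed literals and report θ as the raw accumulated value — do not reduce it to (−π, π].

δ = -0.0821, a = -2.3130

a = (v'−v)/dt = (-0.231300)/0.1 = -2.3130
Δθ = θ'−θ = -0.031885;  (v·dt/L) = 6.2000·0.1/1.6 = 0.387500
tan δ = Δθ·L/(v·dt) = -0.082284  →  δ = -0.0821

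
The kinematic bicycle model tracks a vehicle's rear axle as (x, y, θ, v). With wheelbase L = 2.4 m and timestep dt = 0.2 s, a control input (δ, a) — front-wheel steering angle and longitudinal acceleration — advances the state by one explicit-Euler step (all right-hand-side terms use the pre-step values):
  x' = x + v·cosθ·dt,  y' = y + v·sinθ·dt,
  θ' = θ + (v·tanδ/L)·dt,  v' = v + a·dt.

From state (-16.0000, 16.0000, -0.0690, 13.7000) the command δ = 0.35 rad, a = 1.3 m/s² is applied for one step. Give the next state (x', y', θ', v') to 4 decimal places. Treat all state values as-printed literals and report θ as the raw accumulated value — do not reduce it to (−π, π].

x' = -16.0000 + 13.7000·cos(-0.0690)·0.2 = -13.2665
y' = 16.0000 + 13.7000·sin(-0.0690)·0.2 = 15.8111
θ' = -0.0690 + (13.7000/2.4)·tan(0.35)·0.2 = 0.3477
v' = 13.7000 + 1.3000·0.2 = 13.9600

(-13.2665, 15.8111, 0.3477, 13.9600)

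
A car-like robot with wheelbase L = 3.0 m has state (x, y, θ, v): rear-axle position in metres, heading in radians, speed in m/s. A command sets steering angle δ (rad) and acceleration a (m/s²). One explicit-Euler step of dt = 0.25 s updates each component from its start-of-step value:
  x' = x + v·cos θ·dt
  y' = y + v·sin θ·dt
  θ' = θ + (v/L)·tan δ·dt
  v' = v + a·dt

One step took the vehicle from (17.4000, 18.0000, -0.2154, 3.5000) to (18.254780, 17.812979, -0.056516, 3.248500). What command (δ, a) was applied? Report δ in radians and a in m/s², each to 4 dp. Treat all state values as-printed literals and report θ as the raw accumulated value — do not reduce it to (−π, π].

a = (v'−v)/dt = (-0.251500)/0.25 = -1.0060
Δθ = θ'−θ = 0.158884;  (v·dt/L) = 3.5000·0.25/3.0 = 0.291667
tan δ = Δθ·L/(v·dt) = 0.544745  →  δ = 0.4988

δ = 0.4988, a = -1.0060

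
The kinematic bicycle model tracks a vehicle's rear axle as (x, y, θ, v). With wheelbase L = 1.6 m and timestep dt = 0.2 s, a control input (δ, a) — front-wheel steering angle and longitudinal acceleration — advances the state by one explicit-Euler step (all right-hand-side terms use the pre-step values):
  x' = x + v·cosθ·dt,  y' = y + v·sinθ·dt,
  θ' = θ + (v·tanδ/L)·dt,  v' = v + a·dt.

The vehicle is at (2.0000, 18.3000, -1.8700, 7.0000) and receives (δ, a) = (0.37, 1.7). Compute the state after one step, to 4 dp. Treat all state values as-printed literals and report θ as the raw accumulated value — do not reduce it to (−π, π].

x' = 2.0000 + 7.0000·cos(-1.8700)·0.2 = 1.5873
y' = 18.3000 + 7.0000·sin(-1.8700)·0.2 = 16.9622
θ' = -1.8700 + (7.0000/1.6)·tan(0.37)·0.2 = -1.5306
v' = 7.0000 + 1.7000·0.2 = 7.3400

(1.5873, 16.9622, -1.5306, 7.3400)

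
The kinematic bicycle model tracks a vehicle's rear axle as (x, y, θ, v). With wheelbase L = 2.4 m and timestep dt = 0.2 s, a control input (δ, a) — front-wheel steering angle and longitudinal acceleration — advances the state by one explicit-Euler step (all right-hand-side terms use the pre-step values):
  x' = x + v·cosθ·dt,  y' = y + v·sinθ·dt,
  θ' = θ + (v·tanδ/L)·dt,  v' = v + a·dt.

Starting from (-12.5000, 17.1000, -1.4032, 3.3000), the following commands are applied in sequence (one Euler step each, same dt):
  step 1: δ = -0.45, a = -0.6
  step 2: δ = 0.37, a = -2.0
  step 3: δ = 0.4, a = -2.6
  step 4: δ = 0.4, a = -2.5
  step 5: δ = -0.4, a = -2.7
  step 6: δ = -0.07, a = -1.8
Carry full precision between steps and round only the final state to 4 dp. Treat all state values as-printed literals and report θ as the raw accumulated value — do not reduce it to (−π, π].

after step 1 (δ=-0.45, a=-0.6): (-12.389904, 16.449248, -1.536040, 3.180000)
after step 2 (δ=0.37, a=-2.0): (-12.367803, 15.813632, -1.433256, 2.780000)
after step 3 (δ=0.4, a=-2.6): (-12.291572, 15.262882, -1.335309, 2.260000)
after step 4 (δ=0.4, a=-2.5): (-12.186113, 14.823357, -1.255683, 1.760000)
after step 5 (δ=-0.4, a=-2.7): (-12.077019, 14.488689, -1.317693, 1.220000)
after step 6 (δ=-0.07, a=-1.8): (-12.015919, 14.252463, -1.324821, 0.860000)

(-12.0159, 14.2525, -1.3248, 0.8600)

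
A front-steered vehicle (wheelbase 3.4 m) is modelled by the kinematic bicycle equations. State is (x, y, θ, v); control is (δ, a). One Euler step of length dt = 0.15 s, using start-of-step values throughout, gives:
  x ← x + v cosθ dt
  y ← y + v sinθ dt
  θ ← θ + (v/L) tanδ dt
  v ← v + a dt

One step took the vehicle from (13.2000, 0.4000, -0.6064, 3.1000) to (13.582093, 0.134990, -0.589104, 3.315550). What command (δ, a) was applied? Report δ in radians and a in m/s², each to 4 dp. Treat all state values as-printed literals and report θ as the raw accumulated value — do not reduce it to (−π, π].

δ = 0.1258, a = 1.4370

a = (v'−v)/dt = (0.215550)/0.15 = 1.4370
Δθ = θ'−θ = 0.017296;  (v·dt/L) = 3.1000·0.15/3.4 = 0.136765
tan δ = Δθ·L/(v·dt) = 0.126465  →  δ = 0.1258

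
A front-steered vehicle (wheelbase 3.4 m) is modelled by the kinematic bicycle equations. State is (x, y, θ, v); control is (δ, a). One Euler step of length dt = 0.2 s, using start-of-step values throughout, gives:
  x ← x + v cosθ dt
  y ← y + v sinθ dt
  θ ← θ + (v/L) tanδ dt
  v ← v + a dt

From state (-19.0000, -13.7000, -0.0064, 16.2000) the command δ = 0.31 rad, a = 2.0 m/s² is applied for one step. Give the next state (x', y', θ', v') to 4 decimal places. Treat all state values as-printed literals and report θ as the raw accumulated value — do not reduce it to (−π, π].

(-15.7601, -13.7207, 0.2989, 16.6000)

x' = -19.0000 + 16.2000·cos(-0.0064)·0.2 = -15.7601
y' = -13.7000 + 16.2000·sin(-0.0064)·0.2 = -13.7207
θ' = -0.0064 + (16.2000/3.4)·tan(0.31)·0.2 = 0.2989
v' = 16.2000 + 2.0000·0.2 = 16.6000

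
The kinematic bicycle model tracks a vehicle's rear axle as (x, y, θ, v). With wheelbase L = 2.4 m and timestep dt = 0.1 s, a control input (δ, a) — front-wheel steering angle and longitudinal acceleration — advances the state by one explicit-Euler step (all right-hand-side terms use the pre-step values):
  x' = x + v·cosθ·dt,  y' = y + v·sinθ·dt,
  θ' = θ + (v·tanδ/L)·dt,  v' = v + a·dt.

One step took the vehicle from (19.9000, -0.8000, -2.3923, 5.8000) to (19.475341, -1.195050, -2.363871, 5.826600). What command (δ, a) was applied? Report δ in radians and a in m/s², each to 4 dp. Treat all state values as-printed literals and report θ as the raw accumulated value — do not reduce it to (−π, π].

δ = 0.1171, a = 0.2660

a = (v'−v)/dt = (0.026600)/0.1 = 0.2660
Δθ = θ'−θ = 0.028429;  (v·dt/L) = 5.8000·0.1/2.4 = 0.241667
tan δ = Δθ·L/(v·dt) = 0.117637  →  δ = 0.1171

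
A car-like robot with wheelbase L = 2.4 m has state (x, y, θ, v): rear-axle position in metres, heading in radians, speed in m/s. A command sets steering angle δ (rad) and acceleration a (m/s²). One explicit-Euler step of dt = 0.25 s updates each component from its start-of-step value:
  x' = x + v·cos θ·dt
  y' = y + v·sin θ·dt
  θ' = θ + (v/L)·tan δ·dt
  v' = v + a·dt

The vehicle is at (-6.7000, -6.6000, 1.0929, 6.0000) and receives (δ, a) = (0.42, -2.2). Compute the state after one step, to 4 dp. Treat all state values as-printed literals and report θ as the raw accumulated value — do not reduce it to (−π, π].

(-6.0101, -5.2681, 1.3720, 5.4500)

x' = -6.7000 + 6.0000·cos(1.0929)·0.25 = -6.0101
y' = -6.6000 + 6.0000·sin(1.0929)·0.25 = -5.2681
θ' = 1.0929 + (6.0000/2.4)·tan(0.42)·0.25 = 1.3720
v' = 6.0000 − 2.2000·0.25 = 5.4500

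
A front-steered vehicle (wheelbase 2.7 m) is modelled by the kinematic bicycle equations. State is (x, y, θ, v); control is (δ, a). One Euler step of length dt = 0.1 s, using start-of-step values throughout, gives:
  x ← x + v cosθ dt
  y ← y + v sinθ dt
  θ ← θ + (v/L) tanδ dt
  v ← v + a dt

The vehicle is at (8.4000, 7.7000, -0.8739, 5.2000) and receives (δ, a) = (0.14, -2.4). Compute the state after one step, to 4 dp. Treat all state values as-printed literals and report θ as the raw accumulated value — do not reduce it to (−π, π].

(8.7338, 7.3012, -0.8468, 4.9600)

x' = 8.4000 + 5.2000·cos(-0.8739)·0.1 = 8.7338
y' = 7.7000 + 5.2000·sin(-0.8739)·0.1 = 7.3012
θ' = -0.8739 + (5.2000/2.7)·tan(0.14)·0.1 = -0.8468
v' = 5.2000 − 2.4000·0.1 = 4.9600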